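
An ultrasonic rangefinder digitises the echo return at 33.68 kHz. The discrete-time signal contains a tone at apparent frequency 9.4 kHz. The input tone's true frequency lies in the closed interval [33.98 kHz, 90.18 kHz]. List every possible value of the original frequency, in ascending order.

43.08 kHz, 57.96 kHz, 76.76 kHz

Frequencies that alias to 9.4 kHz are k·fs ± 9.4 kHz for integer k ≥ 0.
k=0: 9.4 kHz.
k=1: 24.28 kHz, 43.08 kHz.
k=2: 57.96 kHz, 76.76 kHz.
k=3: 91.64 kHz, 110.44 kHz.
Within [33.98 kHz, 90.18 kHz]: 43.08 kHz, 57.96 kHz, 76.76 kHz.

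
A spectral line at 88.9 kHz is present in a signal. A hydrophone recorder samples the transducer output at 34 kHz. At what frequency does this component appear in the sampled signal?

13.1 kHz

88.9 kHz mod fs = 20.9 kHz.
20.9 kHz > fs/2 = 17 kHz, folds to fs − 20.9 kHz = 13.1 kHz.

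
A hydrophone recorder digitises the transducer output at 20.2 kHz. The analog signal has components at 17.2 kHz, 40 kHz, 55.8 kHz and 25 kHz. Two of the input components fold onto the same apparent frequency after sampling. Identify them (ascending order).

25 kHz, 55.8 kHz

fs/2 = 10.1 kHz.
17.2 kHz > fs/2 = 10.1 kHz, folds to fs − 17.2 kHz = 3 kHz.
40 kHz mod fs = 19.8 kHz.
19.8 kHz > fs/2 = 10.1 kHz, folds to fs − 19.8 kHz = 0.4 kHz.
55.8 kHz mod fs = 15.4 kHz.
15.4 kHz > fs/2 = 10.1 kHz, folds to fs − 15.4 kHz = 4.8 kHz.
25 kHz mod fs = 4.8 kHz.
4.8 kHz ≤ fs/2 = 10.1 kHz, appears at 4.8 kHz.
25 kHz and 55.8 kHz both map to 4.8 kHz.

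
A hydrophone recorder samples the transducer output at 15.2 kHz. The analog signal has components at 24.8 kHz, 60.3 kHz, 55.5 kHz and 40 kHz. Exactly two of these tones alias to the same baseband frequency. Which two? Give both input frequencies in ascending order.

fs/2 = 7.6 kHz.
24.8 kHz mod fs = 9.6 kHz.
9.6 kHz > fs/2 = 7.6 kHz, folds to fs − 9.6 kHz = 5.6 kHz.
60.3 kHz mod fs = 14.7 kHz.
14.7 kHz > fs/2 = 7.6 kHz, folds to fs − 14.7 kHz = 0.5 kHz.
55.5 kHz mod fs = 9.9 kHz.
9.9 kHz > fs/2 = 7.6 kHz, folds to fs − 9.9 kHz = 5.3 kHz.
40 kHz mod fs = 9.6 kHz.
9.6 kHz > fs/2 = 7.6 kHz, folds to fs − 9.6 kHz = 5.6 kHz.
24.8 kHz and 40 kHz both map to 5.6 kHz.

24.8 kHz, 40 kHz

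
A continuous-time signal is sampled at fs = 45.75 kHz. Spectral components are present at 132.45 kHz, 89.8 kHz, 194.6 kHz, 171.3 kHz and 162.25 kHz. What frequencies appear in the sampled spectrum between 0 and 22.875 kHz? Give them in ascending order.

1.7 kHz, 4.8 kHz, 11.6 kHz, 11.7 kHz, 20.75 kHz

fs/2 = 22.875 kHz.
132.45 kHz mod fs = 40.95 kHz.
40.95 kHz > fs/2 = 22.875 kHz, folds to fs − 40.95 kHz = 4.8 kHz.
89.8 kHz mod fs = 44.05 kHz.
44.05 kHz > fs/2 = 22.875 kHz, folds to fs − 44.05 kHz = 1.7 kHz.
194.6 kHz mod fs = 11.6 kHz.
11.6 kHz ≤ fs/2 = 22.875 kHz, appears at 11.6 kHz.
171.3 kHz mod fs = 34.05 kHz.
34.05 kHz > fs/2 = 22.875 kHz, folds to fs − 34.05 kHz = 11.7 kHz.
162.25 kHz mod fs = 25 kHz.
25 kHz > fs/2 = 22.875 kHz, folds to fs − 25 kHz = 20.75 kHz.
Distinct values: {1.7 kHz, 4.8 kHz, 11.6 kHz, 11.7 kHz, 20.75 kHz}.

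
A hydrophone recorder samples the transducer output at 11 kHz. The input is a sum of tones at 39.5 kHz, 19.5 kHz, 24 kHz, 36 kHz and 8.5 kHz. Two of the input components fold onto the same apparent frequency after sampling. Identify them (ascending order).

8.5 kHz, 19.5 kHz

fs/2 = 5.5 kHz.
39.5 kHz mod fs = 6.5 kHz.
6.5 kHz > fs/2 = 5.5 kHz, folds to fs − 6.5 kHz = 4.5 kHz.
19.5 kHz mod fs = 8.5 kHz.
8.5 kHz > fs/2 = 5.5 kHz, folds to fs − 8.5 kHz = 2.5 kHz.
24 kHz mod fs = 2 kHz.
2 kHz ≤ fs/2 = 5.5 kHz, appears at 2 kHz.
36 kHz mod fs = 3 kHz.
3 kHz ≤ fs/2 = 5.5 kHz, appears at 3 kHz.
8.5 kHz > fs/2 = 5.5 kHz, folds to fs − 8.5 kHz = 2.5 kHz.
8.5 kHz and 19.5 kHz both map to 2.5 kHz.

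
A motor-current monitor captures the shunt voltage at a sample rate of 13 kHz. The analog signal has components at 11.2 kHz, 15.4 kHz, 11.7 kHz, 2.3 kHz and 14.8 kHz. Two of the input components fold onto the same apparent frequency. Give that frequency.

1.8 kHz

fs/2 = 6.5 kHz.
11.2 kHz > fs/2 = 6.5 kHz, folds to fs − 11.2 kHz = 1.8 kHz.
15.4 kHz mod fs = 2.4 kHz.
2.4 kHz ≤ fs/2 = 6.5 kHz, appears at 2.4 kHz.
11.7 kHz > fs/2 = 6.5 kHz, folds to fs − 11.7 kHz = 1.3 kHz.
2.3 kHz ≤ fs/2 = 6.5 kHz, passes unchanged.
14.8 kHz mod fs = 1.8 kHz.
1.8 kHz ≤ fs/2 = 6.5 kHz, appears at 1.8 kHz.
11.2 kHz and 14.8 kHz both map to 1.8 kHz.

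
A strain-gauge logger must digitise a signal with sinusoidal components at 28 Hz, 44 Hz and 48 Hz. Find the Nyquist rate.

Highest-frequency component: 48 Hz.
Nyquist rate = 2 × 48 Hz = 96 Hz.

96 Hz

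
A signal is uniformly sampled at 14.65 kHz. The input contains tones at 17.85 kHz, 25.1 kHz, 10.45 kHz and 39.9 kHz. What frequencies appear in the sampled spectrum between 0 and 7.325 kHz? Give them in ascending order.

3.2 kHz, 4.05 kHz, 4.2 kHz

fs/2 = 7.325 kHz.
17.85 kHz mod fs = 3.2 kHz.
3.2 kHz ≤ fs/2 = 7.325 kHz, appears at 3.2 kHz.
25.1 kHz mod fs = 10.45 kHz.
10.45 kHz > fs/2 = 7.325 kHz, folds to fs − 10.45 kHz = 4.2 kHz.
10.45 kHz > fs/2 = 7.325 kHz, folds to fs − 10.45 kHz = 4.2 kHz.
39.9 kHz mod fs = 10.6 kHz.
10.6 kHz > fs/2 = 7.325 kHz, folds to fs − 10.6 kHz = 4.05 kHz.
Distinct values: {3.2 kHz, 4.05 kHz, 4.2 kHz}.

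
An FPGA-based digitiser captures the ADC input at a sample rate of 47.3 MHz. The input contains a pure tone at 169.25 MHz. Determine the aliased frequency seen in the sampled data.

19.95 MHz

169.25 MHz mod fs = 27.35 MHz.
27.35 MHz > fs/2 = 23.65 MHz, folds to fs − 27.35 MHz = 19.95 MHz.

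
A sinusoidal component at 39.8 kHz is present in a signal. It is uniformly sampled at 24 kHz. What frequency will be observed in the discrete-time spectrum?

8.2 kHz

39.8 kHz mod fs = 15.8 kHz.
15.8 kHz > fs/2 = 12 kHz, folds to fs − 15.8 kHz = 8.2 kHz.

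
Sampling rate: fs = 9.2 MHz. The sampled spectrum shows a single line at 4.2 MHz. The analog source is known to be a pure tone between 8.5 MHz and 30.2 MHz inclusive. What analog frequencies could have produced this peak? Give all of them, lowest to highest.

Frequencies that alias to 4.2 MHz are k·fs ± 4.2 MHz for integer k ≥ 0.
k=0: 4.2 MHz.
k=1: 5 MHz, 13.4 MHz.
k=2: 14.2 MHz, 22.6 MHz.
k=3: 23.4 MHz, 31.8 MHz.
k=4: 32.6 MHz, 41 MHz.
Within [8.5 MHz, 30.2 MHz]: 13.4 MHz, 14.2 MHz, 22.6 MHz, 23.4 MHz.

13.4 MHz, 14.2 MHz, 22.6 MHz, 23.4 MHz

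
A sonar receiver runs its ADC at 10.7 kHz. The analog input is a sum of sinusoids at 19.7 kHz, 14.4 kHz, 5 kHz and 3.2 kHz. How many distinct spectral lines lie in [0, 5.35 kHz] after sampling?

fs/2 = 5.35 kHz.
19.7 kHz mod fs = 9 kHz.
9 kHz > fs/2 = 5.35 kHz, folds to fs − 9 kHz = 1.7 kHz.
14.4 kHz mod fs = 3.7 kHz.
3.7 kHz ≤ fs/2 = 5.35 kHz, appears at 3.7 kHz.
5 kHz ≤ fs/2 = 5.35 kHz, passes unchanged.
3.2 kHz ≤ fs/2 = 5.35 kHz, passes unchanged.
Distinct values: {1.7 kHz, 3.2 kHz, 3.7 kHz, 5 kHz} → 4.

4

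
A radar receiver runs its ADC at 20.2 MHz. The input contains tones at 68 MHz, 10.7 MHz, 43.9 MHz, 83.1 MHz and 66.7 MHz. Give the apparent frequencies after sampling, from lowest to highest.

fs/2 = 10.1 MHz.
68 MHz mod fs = 7.4 MHz.
7.4 MHz ≤ fs/2 = 10.1 MHz, appears at 7.4 MHz.
10.7 MHz > fs/2 = 10.1 MHz, folds to fs − 10.7 MHz = 9.5 MHz.
43.9 MHz mod fs = 3.5 MHz.
3.5 MHz ≤ fs/2 = 10.1 MHz, appears at 3.5 MHz.
83.1 MHz mod fs = 2.3 MHz.
2.3 MHz ≤ fs/2 = 10.1 MHz, appears at 2.3 MHz.
66.7 MHz mod fs = 6.1 MHz.
6.1 MHz ≤ fs/2 = 10.1 MHz, appears at 6.1 MHz.
Distinct values: {2.3 MHz, 3.5 MHz, 6.1 MHz, 7.4 MHz, 9.5 MHz}.

2.3 MHz, 3.5 MHz, 6.1 MHz, 7.4 MHz, 9.5 MHz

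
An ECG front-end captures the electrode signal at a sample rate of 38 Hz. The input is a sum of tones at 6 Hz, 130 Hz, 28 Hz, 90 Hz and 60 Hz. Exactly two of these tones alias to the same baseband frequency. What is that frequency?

fs/2 = 19 Hz.
6 Hz ≤ fs/2 = 19 Hz, passes unchanged.
130 Hz mod fs = 16 Hz.
16 Hz ≤ fs/2 = 19 Hz, appears at 16 Hz.
28 Hz > fs/2 = 19 Hz, folds to fs − 28 Hz = 10 Hz.
90 Hz mod fs = 14 Hz.
14 Hz ≤ fs/2 = 19 Hz, appears at 14 Hz.
60 Hz mod fs = 22 Hz.
22 Hz > fs/2 = 19 Hz, folds to fs − 22 Hz = 16 Hz.
60 Hz and 130 Hz both map to 16 Hz.

16 Hz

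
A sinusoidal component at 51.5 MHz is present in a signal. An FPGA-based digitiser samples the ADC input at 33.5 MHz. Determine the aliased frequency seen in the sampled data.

51.5 MHz mod fs = 18 MHz.
18 MHz > fs/2 = 16.75 MHz, folds to fs − 18 MHz = 15.5 MHz.

15.5 MHz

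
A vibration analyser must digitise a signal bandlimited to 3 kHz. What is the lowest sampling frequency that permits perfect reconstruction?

Nyquist rate = 2 × 3 kHz = 6 kHz.

6 kHz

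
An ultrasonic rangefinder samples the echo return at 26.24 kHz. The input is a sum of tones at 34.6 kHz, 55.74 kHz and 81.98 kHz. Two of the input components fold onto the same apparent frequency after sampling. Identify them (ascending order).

fs/2 = 13.12 kHz.
34.6 kHz mod fs = 8.36 kHz.
8.36 kHz ≤ fs/2 = 13.12 kHz, appears at 8.36 kHz.
55.74 kHz mod fs = 3.26 kHz.
3.26 kHz ≤ fs/2 = 13.12 kHz, appears at 3.26 kHz.
81.98 kHz mod fs = 3.26 kHz.
3.26 kHz ≤ fs/2 = 13.12 kHz, appears at 3.26 kHz.
55.74 kHz and 81.98 kHz both map to 3.26 kHz.

55.74 kHz, 81.98 kHz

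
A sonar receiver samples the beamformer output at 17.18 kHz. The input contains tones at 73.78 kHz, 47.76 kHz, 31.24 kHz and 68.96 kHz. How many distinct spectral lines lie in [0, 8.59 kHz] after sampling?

fs/2 = 8.59 kHz.
73.78 kHz mod fs = 5.06 kHz.
5.06 kHz ≤ fs/2 = 8.59 kHz, appears at 5.06 kHz.
47.76 kHz mod fs = 13.4 kHz.
13.4 kHz > fs/2 = 8.59 kHz, folds to fs − 13.4 kHz = 3.78 kHz.
31.24 kHz mod fs = 14.06 kHz.
14.06 kHz > fs/2 = 8.59 kHz, folds to fs − 14.06 kHz = 3.12 kHz.
68.96 kHz mod fs = 0.24 kHz.
0.24 kHz ≤ fs/2 = 8.59 kHz, appears at 0.24 kHz.
Distinct values: {0.24 kHz, 3.12 kHz, 3.78 kHz, 5.06 kHz} → 4.

4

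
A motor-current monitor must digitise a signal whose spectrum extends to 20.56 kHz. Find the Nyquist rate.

41.12 kHz

Nyquist rate = 2 × 20.56 kHz = 41.12 kHz.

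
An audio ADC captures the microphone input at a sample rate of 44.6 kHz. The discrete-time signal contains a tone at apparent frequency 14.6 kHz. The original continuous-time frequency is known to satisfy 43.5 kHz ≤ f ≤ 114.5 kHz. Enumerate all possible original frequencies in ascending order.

59.2 kHz, 74.6 kHz, 103.8 kHz

Frequencies that alias to 14.6 kHz are k·fs ± 14.6 kHz for integer k ≥ 0.
k=0: 14.6 kHz.
k=1: 30 kHz, 59.2 kHz.
k=2: 74.6 kHz, 103.8 kHz.
k=3: 119.2 kHz, 148.4 kHz.
Within [43.5 kHz, 114.5 kHz]: 59.2 kHz, 74.6 kHz, 103.8 kHz.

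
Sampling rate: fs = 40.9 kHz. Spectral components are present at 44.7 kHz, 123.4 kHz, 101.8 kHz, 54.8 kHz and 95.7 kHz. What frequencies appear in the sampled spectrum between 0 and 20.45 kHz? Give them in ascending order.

0.7 kHz, 3.8 kHz, 13.9 kHz, 20 kHz

fs/2 = 20.45 kHz.
44.7 kHz mod fs = 3.8 kHz.
3.8 kHz ≤ fs/2 = 20.45 kHz, appears at 3.8 kHz.
123.4 kHz mod fs = 0.7 kHz.
0.7 kHz ≤ fs/2 = 20.45 kHz, appears at 0.7 kHz.
101.8 kHz mod fs = 20 kHz.
20 kHz ≤ fs/2 = 20.45 kHz, appears at 20 kHz.
54.8 kHz mod fs = 13.9 kHz.
13.9 kHz ≤ fs/2 = 20.45 kHz, appears at 13.9 kHz.
95.7 kHz mod fs = 13.9 kHz.
13.9 kHz ≤ fs/2 = 20.45 kHz, appears at 13.9 kHz.
Distinct values: {0.7 kHz, 3.8 kHz, 13.9 kHz, 20 kHz}.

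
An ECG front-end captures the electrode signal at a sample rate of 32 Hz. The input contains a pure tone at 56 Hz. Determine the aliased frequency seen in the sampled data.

8 Hz

56 Hz mod fs = 24 Hz.
24 Hz > fs/2 = 16 Hz, folds to fs − 24 Hz = 8 Hz.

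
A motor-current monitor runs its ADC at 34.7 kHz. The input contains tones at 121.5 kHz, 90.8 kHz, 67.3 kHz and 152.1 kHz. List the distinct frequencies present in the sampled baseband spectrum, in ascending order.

2.1 kHz, 13.3 kHz, 17.3 kHz

fs/2 = 17.35 kHz.
121.5 kHz mod fs = 17.4 kHz.
17.4 kHz > fs/2 = 17.35 kHz, folds to fs − 17.4 kHz = 17.3 kHz.
90.8 kHz mod fs = 21.4 kHz.
21.4 kHz > fs/2 = 17.35 kHz, folds to fs − 21.4 kHz = 13.3 kHz.
67.3 kHz mod fs = 32.6 kHz.
32.6 kHz > fs/2 = 17.35 kHz, folds to fs − 32.6 kHz = 2.1 kHz.
152.1 kHz mod fs = 13.3 kHz.
13.3 kHz ≤ fs/2 = 17.35 kHz, appears at 13.3 kHz.
Distinct values: {2.1 kHz, 13.3 kHz, 17.3 kHz}.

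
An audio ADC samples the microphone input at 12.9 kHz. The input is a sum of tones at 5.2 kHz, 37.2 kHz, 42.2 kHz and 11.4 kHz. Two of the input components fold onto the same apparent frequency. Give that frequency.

1.5 kHz

fs/2 = 6.45 kHz.
5.2 kHz ≤ fs/2 = 6.45 kHz, passes unchanged.
37.2 kHz mod fs = 11.4 kHz.
11.4 kHz > fs/2 = 6.45 kHz, folds to fs − 11.4 kHz = 1.5 kHz.
42.2 kHz mod fs = 3.5 kHz.
3.5 kHz ≤ fs/2 = 6.45 kHz, appears at 3.5 kHz.
11.4 kHz > fs/2 = 6.45 kHz, folds to fs − 11.4 kHz = 1.5 kHz.
11.4 kHz and 37.2 kHz both map to 1.5 kHz.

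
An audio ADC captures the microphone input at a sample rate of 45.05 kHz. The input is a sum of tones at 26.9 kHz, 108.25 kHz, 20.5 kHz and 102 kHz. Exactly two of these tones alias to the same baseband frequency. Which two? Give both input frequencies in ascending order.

fs/2 = 22.525 kHz.
26.9 kHz > fs/2 = 22.525 kHz, folds to fs − 26.9 kHz = 18.15 kHz.
108.25 kHz mod fs = 18.15 kHz.
18.15 kHz ≤ fs/2 = 22.525 kHz, appears at 18.15 kHz.
20.5 kHz ≤ fs/2 = 22.525 kHz, passes unchanged.
102 kHz mod fs = 11.9 kHz.
11.9 kHz ≤ fs/2 = 22.525 kHz, appears at 11.9 kHz.
26.9 kHz and 108.25 kHz both map to 18.15 kHz.

26.9 kHz, 108.25 kHz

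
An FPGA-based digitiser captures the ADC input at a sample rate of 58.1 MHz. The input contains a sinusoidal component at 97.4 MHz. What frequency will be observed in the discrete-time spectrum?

97.4 MHz mod fs = 39.3 MHz.
39.3 MHz > fs/2 = 29.05 MHz, folds to fs − 39.3 MHz = 18.8 MHz.

18.8 MHz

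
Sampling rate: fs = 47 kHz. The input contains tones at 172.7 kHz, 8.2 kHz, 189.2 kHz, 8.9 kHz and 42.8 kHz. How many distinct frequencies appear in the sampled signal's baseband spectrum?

5

fs/2 = 23.5 kHz.
172.7 kHz mod fs = 31.7 kHz.
31.7 kHz > fs/2 = 23.5 kHz, folds to fs − 31.7 kHz = 15.3 kHz.
8.2 kHz ≤ fs/2 = 23.5 kHz, passes unchanged.
189.2 kHz mod fs = 1.2 kHz.
1.2 kHz ≤ fs/2 = 23.5 kHz, appears at 1.2 kHz.
8.9 kHz ≤ fs/2 = 23.5 kHz, passes unchanged.
42.8 kHz > fs/2 = 23.5 kHz, folds to fs − 42.8 kHz = 4.2 kHz.
Distinct values: {1.2 kHz, 4.2 kHz, 8.2 kHz, 8.9 kHz, 15.3 kHz} → 5.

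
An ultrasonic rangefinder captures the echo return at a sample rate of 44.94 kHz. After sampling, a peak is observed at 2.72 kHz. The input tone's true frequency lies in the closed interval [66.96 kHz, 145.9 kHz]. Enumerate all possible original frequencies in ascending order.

87.16 kHz, 92.6 kHz, 132.1 kHz, 137.54 kHz

Frequencies that alias to 2.72 kHz are k·fs ± 2.72 kHz for integer k ≥ 0.
k=0: 2.72 kHz.
k=1: 42.22 kHz, 47.66 kHz.
k=2: 87.16 kHz, 92.6 kHz.
k=3: 132.1 kHz, 137.54 kHz.
k=4: 177.04 kHz, 182.48 kHz.
Within [66.96 kHz, 145.9 kHz]: 87.16 kHz, 92.6 kHz, 132.1 kHz, 137.54 kHz.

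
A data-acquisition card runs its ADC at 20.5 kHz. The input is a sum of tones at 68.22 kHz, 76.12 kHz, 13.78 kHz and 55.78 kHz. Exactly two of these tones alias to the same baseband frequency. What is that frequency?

6.72 kHz

fs/2 = 10.25 kHz.
68.22 kHz mod fs = 6.72 kHz.
6.72 kHz ≤ fs/2 = 10.25 kHz, appears at 6.72 kHz.
76.12 kHz mod fs = 14.62 kHz.
14.62 kHz > fs/2 = 10.25 kHz, folds to fs − 14.62 kHz = 5.88 kHz.
13.78 kHz > fs/2 = 10.25 kHz, folds to fs − 13.78 kHz = 6.72 kHz.
55.78 kHz mod fs = 14.78 kHz.
14.78 kHz > fs/2 = 10.25 kHz, folds to fs − 14.78 kHz = 5.72 kHz.
13.78 kHz and 68.22 kHz both map to 6.72 kHz.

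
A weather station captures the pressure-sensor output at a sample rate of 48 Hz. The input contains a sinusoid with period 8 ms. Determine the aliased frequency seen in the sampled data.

19 Hz

T = 8 ms → f = 1/T = 125 Hz.
125 Hz mod fs = 29 Hz.
29 Hz > fs/2 = 24 Hz, folds to fs − 29 Hz = 19 Hz.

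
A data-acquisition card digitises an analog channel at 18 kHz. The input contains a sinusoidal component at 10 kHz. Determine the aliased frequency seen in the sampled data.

8 kHz

10 kHz > fs/2 = 9 kHz, folds to fs − 10 kHz = 8 kHz.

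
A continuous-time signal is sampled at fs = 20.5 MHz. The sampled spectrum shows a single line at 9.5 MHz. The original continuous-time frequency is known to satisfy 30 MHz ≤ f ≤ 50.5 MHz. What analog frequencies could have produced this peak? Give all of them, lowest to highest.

30 MHz, 31.5 MHz, 50.5 MHz

Frequencies that alias to 9.5 MHz are k·fs ± 9.5 MHz for integer k ≥ 0.
k=0: 9.5 MHz.
k=1: 11 MHz, 30 MHz.
k=2: 31.5 MHz, 50.5 MHz.
k=3: 52 MHz, 71 MHz.
Within [30 MHz, 50.5 MHz]: 30 MHz, 31.5 MHz, 50.5 MHz.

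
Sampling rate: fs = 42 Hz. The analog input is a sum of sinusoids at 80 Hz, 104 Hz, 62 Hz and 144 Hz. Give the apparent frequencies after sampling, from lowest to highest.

4 Hz, 18 Hz, 20 Hz

fs/2 = 21 Hz.
80 Hz mod fs = 38 Hz.
38 Hz > fs/2 = 21 Hz, folds to fs − 38 Hz = 4 Hz.
104 Hz mod fs = 20 Hz.
20 Hz ≤ fs/2 = 21 Hz, appears at 20 Hz.
62 Hz mod fs = 20 Hz.
20 Hz ≤ fs/2 = 21 Hz, appears at 20 Hz.
144 Hz mod fs = 18 Hz.
18 Hz ≤ fs/2 = 21 Hz, appears at 18 Hz.
Distinct values: {4 Hz, 18 Hz, 20 Hz}.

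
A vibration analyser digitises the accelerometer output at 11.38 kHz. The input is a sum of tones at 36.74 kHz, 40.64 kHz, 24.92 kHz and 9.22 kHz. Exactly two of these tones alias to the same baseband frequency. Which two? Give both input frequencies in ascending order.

fs/2 = 5.69 kHz.
36.74 kHz mod fs = 2.6 kHz.
2.6 kHz ≤ fs/2 = 5.69 kHz, appears at 2.6 kHz.
40.64 kHz mod fs = 6.5 kHz.
6.5 kHz > fs/2 = 5.69 kHz, folds to fs − 6.5 kHz = 4.88 kHz.
24.92 kHz mod fs = 2.16 kHz.
2.16 kHz ≤ fs/2 = 5.69 kHz, appears at 2.16 kHz.
9.22 kHz > fs/2 = 5.69 kHz, folds to fs − 9.22 kHz = 2.16 kHz.
9.22 kHz and 24.92 kHz both map to 2.16 kHz.

9.22 kHz, 24.92 kHz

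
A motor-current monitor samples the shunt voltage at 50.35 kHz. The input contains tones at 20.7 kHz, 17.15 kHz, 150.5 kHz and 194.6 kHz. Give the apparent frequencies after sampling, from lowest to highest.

fs/2 = 25.175 kHz.
20.7 kHz ≤ fs/2 = 25.175 kHz, passes unchanged.
17.15 kHz ≤ fs/2 = 25.175 kHz, passes unchanged.
150.5 kHz mod fs = 49.8 kHz.
49.8 kHz > fs/2 = 25.175 kHz, folds to fs − 49.8 kHz = 0.55 kHz.
194.6 kHz mod fs = 43.55 kHz.
43.55 kHz > fs/2 = 25.175 kHz, folds to fs − 43.55 kHz = 6.8 kHz.
Distinct values: {0.55 kHz, 6.8 kHz, 17.15 kHz, 20.7 kHz}.

0.55 kHz, 6.8 kHz, 17.15 kHz, 20.7 kHz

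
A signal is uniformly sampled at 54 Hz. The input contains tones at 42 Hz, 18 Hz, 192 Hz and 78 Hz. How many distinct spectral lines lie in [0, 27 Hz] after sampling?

3

fs/2 = 27 Hz.
42 Hz > fs/2 = 27 Hz, folds to fs − 42 Hz = 12 Hz.
18 Hz ≤ fs/2 = 27 Hz, passes unchanged.
192 Hz mod fs = 30 Hz.
30 Hz > fs/2 = 27 Hz, folds to fs − 30 Hz = 24 Hz.
78 Hz mod fs = 24 Hz.
24 Hz ≤ fs/2 = 27 Hz, appears at 24 Hz.
Distinct values: {12 Hz, 18 Hz, 24 Hz} → 3.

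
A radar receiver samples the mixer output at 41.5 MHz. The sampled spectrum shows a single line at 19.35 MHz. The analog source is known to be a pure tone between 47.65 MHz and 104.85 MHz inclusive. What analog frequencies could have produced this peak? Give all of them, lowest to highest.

Frequencies that alias to 19.35 MHz are k·fs ± 19.35 MHz for integer k ≥ 0.
k=0: 19.35 MHz.
k=1: 22.15 MHz, 60.85 MHz.
k=2: 63.65 MHz, 102.35 MHz.
k=3: 105.15 MHz, 143.85 MHz.
Within [47.65 MHz, 104.85 MHz]: 60.85 MHz, 63.65 MHz, 102.35 MHz.

60.85 MHz, 63.65 MHz, 102.35 MHz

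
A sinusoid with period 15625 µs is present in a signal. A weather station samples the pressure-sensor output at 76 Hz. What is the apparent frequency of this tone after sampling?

12 Hz

T = 15625 µs → f = 1/T = 64 Hz.
64 Hz > fs/2 = 38 Hz, folds to fs − 64 Hz = 12 Hz.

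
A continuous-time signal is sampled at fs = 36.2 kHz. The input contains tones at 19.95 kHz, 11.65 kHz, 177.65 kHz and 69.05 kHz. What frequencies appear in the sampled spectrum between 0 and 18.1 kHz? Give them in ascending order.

fs/2 = 18.1 kHz.
19.95 kHz > fs/2 = 18.1 kHz, folds to fs − 19.95 kHz = 16.25 kHz.
11.65 kHz ≤ fs/2 = 18.1 kHz, passes unchanged.
177.65 kHz mod fs = 32.85 kHz.
32.85 kHz > fs/2 = 18.1 kHz, folds to fs − 32.85 kHz = 3.35 kHz.
69.05 kHz mod fs = 32.85 kHz.
32.85 kHz > fs/2 = 18.1 kHz, folds to fs − 32.85 kHz = 3.35 kHz.
Distinct values: {3.35 kHz, 11.65 kHz, 16.25 kHz}.

3.35 kHz, 11.65 kHz, 16.25 kHz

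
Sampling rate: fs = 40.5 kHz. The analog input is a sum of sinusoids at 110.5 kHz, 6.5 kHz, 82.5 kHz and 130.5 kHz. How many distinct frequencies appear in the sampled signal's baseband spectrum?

4

fs/2 = 20.25 kHz.
110.5 kHz mod fs = 29.5 kHz.
29.5 kHz > fs/2 = 20.25 kHz, folds to fs − 29.5 kHz = 11 kHz.
6.5 kHz ≤ fs/2 = 20.25 kHz, passes unchanged.
82.5 kHz mod fs = 1.5 kHz.
1.5 kHz ≤ fs/2 = 20.25 kHz, appears at 1.5 kHz.
130.5 kHz mod fs = 9 kHz.
9 kHz ≤ fs/2 = 20.25 kHz, appears at 9 kHz.
Distinct values: {1.5 kHz, 6.5 kHz, 9 kHz, 11 kHz} → 4.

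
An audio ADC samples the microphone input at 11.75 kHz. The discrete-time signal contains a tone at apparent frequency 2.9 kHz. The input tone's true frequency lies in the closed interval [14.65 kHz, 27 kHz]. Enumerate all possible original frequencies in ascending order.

14.65 kHz, 20.6 kHz, 26.4 kHz

Frequencies that alias to 2.9 kHz are k·fs ± 2.9 kHz for integer k ≥ 0.
k=0: 2.9 kHz.
k=1: 8.85 kHz, 14.65 kHz.
k=2: 20.6 kHz, 26.4 kHz.
k=3: 32.35 kHz, 38.15 kHz.
Within [14.65 kHz, 27 kHz]: 14.65 kHz, 20.6 kHz, 26.4 kHz.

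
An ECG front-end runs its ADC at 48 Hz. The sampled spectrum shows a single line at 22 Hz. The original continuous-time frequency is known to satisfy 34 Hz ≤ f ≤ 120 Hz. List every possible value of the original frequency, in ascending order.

Frequencies that alias to 22 Hz are k·fs ± 22 Hz for integer k ≥ 0.
k=0: 22 Hz.
k=1: 26 Hz, 70 Hz.
k=2: 74 Hz, 118 Hz.
k=3: 122 Hz, 166 Hz.
Within [34 Hz, 120 Hz]: 70 Hz, 74 Hz, 118 Hz.

70 Hz, 74 Hz, 118 Hz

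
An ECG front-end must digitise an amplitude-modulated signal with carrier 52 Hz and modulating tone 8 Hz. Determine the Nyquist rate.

AM sidebands sit at fc ± fm = 44 Hz and 60 Hz.
Highest-frequency component: 60 Hz.
Nyquist rate = 2 × 60 Hz = 120 Hz.

120 Hz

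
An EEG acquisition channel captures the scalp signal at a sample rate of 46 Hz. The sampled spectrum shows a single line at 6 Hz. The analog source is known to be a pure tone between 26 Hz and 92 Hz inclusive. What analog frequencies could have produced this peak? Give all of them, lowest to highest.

Frequencies that alias to 6 Hz are k·fs ± 6 Hz for integer k ≥ 0.
k=0: 6 Hz.
k=1: 40 Hz, 52 Hz.
k=2: 86 Hz, 98 Hz.
k=3: 132 Hz, 144 Hz.
Within [26 Hz, 92 Hz]: 40 Hz, 52 Hz, 86 Hz.

40 Hz, 52 Hz, 86 Hz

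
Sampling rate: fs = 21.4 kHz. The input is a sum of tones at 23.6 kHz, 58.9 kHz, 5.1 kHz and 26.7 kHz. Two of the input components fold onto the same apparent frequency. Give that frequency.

5.3 kHz

fs/2 = 10.7 kHz.
23.6 kHz mod fs = 2.2 kHz.
2.2 kHz ≤ fs/2 = 10.7 kHz, appears at 2.2 kHz.
58.9 kHz mod fs = 16.1 kHz.
16.1 kHz > fs/2 = 10.7 kHz, folds to fs − 16.1 kHz = 5.3 kHz.
5.1 kHz ≤ fs/2 = 10.7 kHz, passes unchanged.
26.7 kHz mod fs = 5.3 kHz.
5.3 kHz ≤ fs/2 = 10.7 kHz, appears at 5.3 kHz.
26.7 kHz and 58.9 kHz both map to 5.3 kHz.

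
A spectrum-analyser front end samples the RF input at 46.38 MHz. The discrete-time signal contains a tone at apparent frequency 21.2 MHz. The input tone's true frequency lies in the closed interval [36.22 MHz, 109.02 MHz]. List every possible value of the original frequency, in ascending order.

67.58 MHz, 71.56 MHz

Frequencies that alias to 21.2 MHz are k·fs ± 21.2 MHz for integer k ≥ 0.
k=0: 21.2 MHz.
k=1: 25.18 MHz, 67.58 MHz.
k=2: 71.56 MHz, 113.96 MHz.
k=3: 117.94 MHz, 160.34 MHz.
Within [36.22 MHz, 109.02 MHz]: 67.58 MHz, 71.56 MHz.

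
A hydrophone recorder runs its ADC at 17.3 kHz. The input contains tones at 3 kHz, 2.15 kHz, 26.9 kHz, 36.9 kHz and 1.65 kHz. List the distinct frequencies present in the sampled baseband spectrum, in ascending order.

1.65 kHz, 2.15 kHz, 2.3 kHz, 3 kHz, 7.7 kHz

fs/2 = 8.65 kHz.
3 kHz ≤ fs/2 = 8.65 kHz, passes unchanged.
2.15 kHz ≤ fs/2 = 8.65 kHz, passes unchanged.
26.9 kHz mod fs = 9.6 kHz.
9.6 kHz > fs/2 = 8.65 kHz, folds to fs − 9.6 kHz = 7.7 kHz.
36.9 kHz mod fs = 2.3 kHz.
2.3 kHz ≤ fs/2 = 8.65 kHz, appears at 2.3 kHz.
1.65 kHz ≤ fs/2 = 8.65 kHz, passes unchanged.
Distinct values: {1.65 kHz, 2.15 kHz, 2.3 kHz, 3 kHz, 7.7 kHz}.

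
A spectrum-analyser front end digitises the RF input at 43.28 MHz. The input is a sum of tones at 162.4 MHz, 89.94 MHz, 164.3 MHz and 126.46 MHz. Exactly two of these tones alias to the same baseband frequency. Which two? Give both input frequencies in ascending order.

fs/2 = 21.64 MHz.
162.4 MHz mod fs = 32.56 MHz.
32.56 MHz > fs/2 = 21.64 MHz, folds to fs − 32.56 MHz = 10.72 MHz.
89.94 MHz mod fs = 3.38 MHz.
3.38 MHz ≤ fs/2 = 21.64 MHz, appears at 3.38 MHz.
164.3 MHz mod fs = 34.46 MHz.
34.46 MHz > fs/2 = 21.64 MHz, folds to fs − 34.46 MHz = 8.82 MHz.
126.46 MHz mod fs = 39.9 MHz.
39.9 MHz > fs/2 = 21.64 MHz, folds to fs − 39.9 MHz = 3.38 MHz.
89.94 MHz and 126.46 MHz both map to 3.38 MHz.

89.94 MHz, 126.46 MHz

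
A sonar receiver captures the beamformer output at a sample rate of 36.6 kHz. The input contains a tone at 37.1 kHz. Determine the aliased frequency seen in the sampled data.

0.5 kHz

37.1 kHz mod fs = 0.5 kHz.
0.5 kHz ≤ fs/2 = 18.3 kHz, appears at 0.5 kHz.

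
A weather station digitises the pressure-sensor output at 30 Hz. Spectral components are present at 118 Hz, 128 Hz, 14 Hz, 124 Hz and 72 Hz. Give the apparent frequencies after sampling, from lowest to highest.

2 Hz, 4 Hz, 8 Hz, 12 Hz, 14 Hz

fs/2 = 15 Hz.
118 Hz mod fs = 28 Hz.
28 Hz > fs/2 = 15 Hz, folds to fs − 28 Hz = 2 Hz.
128 Hz mod fs = 8 Hz.
8 Hz ≤ fs/2 = 15 Hz, appears at 8 Hz.
14 Hz ≤ fs/2 = 15 Hz, passes unchanged.
124 Hz mod fs = 4 Hz.
4 Hz ≤ fs/2 = 15 Hz, appears at 4 Hz.
72 Hz mod fs = 12 Hz.
12 Hz ≤ fs/2 = 15 Hz, appears at 12 Hz.
Distinct values: {2 Hz, 4 Hz, 8 Hz, 12 Hz, 14 Hz}.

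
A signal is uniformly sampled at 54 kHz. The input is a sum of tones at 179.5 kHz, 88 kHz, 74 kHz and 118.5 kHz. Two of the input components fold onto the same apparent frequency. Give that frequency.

fs/2 = 27 kHz.
179.5 kHz mod fs = 17.5 kHz.
17.5 kHz ≤ fs/2 = 27 kHz, appears at 17.5 kHz.
88 kHz mod fs = 34 kHz.
34 kHz > fs/2 = 27 kHz, folds to fs − 34 kHz = 20 kHz.
74 kHz mod fs = 20 kHz.
20 kHz ≤ fs/2 = 27 kHz, appears at 20 kHz.
118.5 kHz mod fs = 10.5 kHz.
10.5 kHz ≤ fs/2 = 27 kHz, appears at 10.5 kHz.
74 kHz and 88 kHz both map to 20 kHz.

20 kHz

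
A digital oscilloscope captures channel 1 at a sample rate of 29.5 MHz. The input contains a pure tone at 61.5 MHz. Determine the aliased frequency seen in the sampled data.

2.5 MHz

61.5 MHz mod fs = 2.5 MHz.
2.5 MHz ≤ fs/2 = 14.75 MHz, appears at 2.5 MHz.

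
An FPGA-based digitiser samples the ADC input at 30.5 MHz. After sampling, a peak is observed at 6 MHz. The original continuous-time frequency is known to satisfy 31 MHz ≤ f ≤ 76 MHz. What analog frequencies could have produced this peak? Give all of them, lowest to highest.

36.5 MHz, 55 MHz, 67 MHz

Frequencies that alias to 6 MHz are k·fs ± 6 MHz for integer k ≥ 0.
k=0: 6 MHz.
k=1: 24.5 MHz, 36.5 MHz.
k=2: 55 MHz, 67 MHz.
k=3: 85.5 MHz, 97.5 MHz.
Within [31 MHz, 76 MHz]: 36.5 MHz, 55 MHz, 67 MHz.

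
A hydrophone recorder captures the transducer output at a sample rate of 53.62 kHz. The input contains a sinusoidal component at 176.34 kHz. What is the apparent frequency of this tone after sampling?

176.34 kHz mod fs = 15.48 kHz.
15.48 kHz ≤ fs/2 = 26.81 kHz, appears at 15.48 kHz.

15.48 kHz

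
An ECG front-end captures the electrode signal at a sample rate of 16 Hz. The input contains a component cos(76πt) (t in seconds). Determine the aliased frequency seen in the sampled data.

ω = 76π rad/s → f = ω/(2π) = 38 Hz.
38 Hz mod fs = 6 Hz.
6 Hz ≤ fs/2 = 8 Hz, appears at 6 Hz.

6 Hz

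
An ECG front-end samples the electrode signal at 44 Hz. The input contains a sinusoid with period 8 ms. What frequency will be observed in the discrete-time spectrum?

7 Hz

T = 8 ms → f = 1/T = 125 Hz.
125 Hz mod fs = 37 Hz.
37 Hz > fs/2 = 22 Hz, folds to fs − 37 Hz = 7 Hz.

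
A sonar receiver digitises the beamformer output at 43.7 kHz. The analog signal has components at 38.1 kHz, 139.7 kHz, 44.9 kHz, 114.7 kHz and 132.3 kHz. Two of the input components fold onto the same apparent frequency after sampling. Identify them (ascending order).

44.9 kHz, 132.3 kHz

fs/2 = 21.85 kHz.
38.1 kHz > fs/2 = 21.85 kHz, folds to fs − 38.1 kHz = 5.6 kHz.
139.7 kHz mod fs = 8.6 kHz.
8.6 kHz ≤ fs/2 = 21.85 kHz, appears at 8.6 kHz.
44.9 kHz mod fs = 1.2 kHz.
1.2 kHz ≤ fs/2 = 21.85 kHz, appears at 1.2 kHz.
114.7 kHz mod fs = 27.3 kHz.
27.3 kHz > fs/2 = 21.85 kHz, folds to fs − 27.3 kHz = 16.4 kHz.
132.3 kHz mod fs = 1.2 kHz.
1.2 kHz ≤ fs/2 = 21.85 kHz, appears at 1.2 kHz.
44.9 kHz and 132.3 kHz both map to 1.2 kHz.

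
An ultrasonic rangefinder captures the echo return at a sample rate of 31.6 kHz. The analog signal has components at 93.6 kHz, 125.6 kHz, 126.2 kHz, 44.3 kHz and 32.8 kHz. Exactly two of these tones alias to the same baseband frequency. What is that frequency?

fs/2 = 15.8 kHz.
93.6 kHz mod fs = 30.4 kHz.
30.4 kHz > fs/2 = 15.8 kHz, folds to fs − 30.4 kHz = 1.2 kHz.
125.6 kHz mod fs = 30.8 kHz.
30.8 kHz > fs/2 = 15.8 kHz, folds to fs − 30.8 kHz = 0.8 kHz.
126.2 kHz mod fs = 31.4 kHz.
31.4 kHz > fs/2 = 15.8 kHz, folds to fs − 31.4 kHz = 0.2 kHz.
44.3 kHz mod fs = 12.7 kHz.
12.7 kHz ≤ fs/2 = 15.8 kHz, appears at 12.7 kHz.
32.8 kHz mod fs = 1.2 kHz.
1.2 kHz ≤ fs/2 = 15.8 kHz, appears at 1.2 kHz.
32.8 kHz and 93.6 kHz both map to 1.2 kHz.

1.2 kHz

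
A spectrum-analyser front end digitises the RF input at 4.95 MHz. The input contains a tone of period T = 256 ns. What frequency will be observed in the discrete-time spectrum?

1.04375 MHz

T = 256 ns → f = 1/T = 3.90625 MHz.
3.90625 MHz > fs/2 = 2.475 MHz, folds to fs − 3.90625 MHz = 1.04375 MHz.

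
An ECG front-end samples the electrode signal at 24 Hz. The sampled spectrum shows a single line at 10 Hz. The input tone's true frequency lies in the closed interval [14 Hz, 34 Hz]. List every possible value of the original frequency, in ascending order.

Frequencies that alias to 10 Hz are k·fs ± 10 Hz for integer k ≥ 0.
k=0: 10 Hz.
k=1: 14 Hz, 34 Hz.
k=2: 38 Hz, 58 Hz.
Within [14 Hz, 34 Hz]: 14 Hz, 34 Hz.

14 Hz, 34 Hz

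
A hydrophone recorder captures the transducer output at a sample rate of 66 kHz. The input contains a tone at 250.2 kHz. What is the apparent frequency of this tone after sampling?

13.8 kHz

250.2 kHz mod fs = 52.2 kHz.
52.2 kHz > fs/2 = 33 kHz, folds to fs − 52.2 kHz = 13.8 kHz.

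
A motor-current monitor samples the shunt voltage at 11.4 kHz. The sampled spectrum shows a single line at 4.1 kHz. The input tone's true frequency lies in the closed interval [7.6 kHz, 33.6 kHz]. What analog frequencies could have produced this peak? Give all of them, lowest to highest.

15.5 kHz, 18.7 kHz, 26.9 kHz, 30.1 kHz

Frequencies that alias to 4.1 kHz are k·fs ± 4.1 kHz for integer k ≥ 0.
k=0: 4.1 kHz.
k=1: 7.3 kHz, 15.5 kHz.
k=2: 18.7 kHz, 26.9 kHz.
k=3: 30.1 kHz, 38.3 kHz.
k=4: 41.5 kHz, 49.7 kHz.
Within [7.6 kHz, 33.6 kHz]: 15.5 kHz, 18.7 kHz, 26.9 kHz, 30.1 kHz.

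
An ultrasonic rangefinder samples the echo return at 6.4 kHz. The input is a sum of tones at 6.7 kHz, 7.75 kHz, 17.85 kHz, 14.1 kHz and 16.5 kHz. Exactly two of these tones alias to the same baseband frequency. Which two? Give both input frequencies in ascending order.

7.75 kHz, 17.85 kHz

fs/2 = 3.2 kHz.
6.7 kHz mod fs = 0.3 kHz.
0.3 kHz ≤ fs/2 = 3.2 kHz, appears at 0.3 kHz.
7.75 kHz mod fs = 1.35 kHz.
1.35 kHz ≤ fs/2 = 3.2 kHz, appears at 1.35 kHz.
17.85 kHz mod fs = 5.05 kHz.
5.05 kHz > fs/2 = 3.2 kHz, folds to fs − 5.05 kHz = 1.35 kHz.
14.1 kHz mod fs = 1.3 kHz.
1.3 kHz ≤ fs/2 = 3.2 kHz, appears at 1.3 kHz.
16.5 kHz mod fs = 3.7 kHz.
3.7 kHz > fs/2 = 3.2 kHz, folds to fs − 3.7 kHz = 2.7 kHz.
7.75 kHz and 17.85 kHz both map to 1.35 kHz.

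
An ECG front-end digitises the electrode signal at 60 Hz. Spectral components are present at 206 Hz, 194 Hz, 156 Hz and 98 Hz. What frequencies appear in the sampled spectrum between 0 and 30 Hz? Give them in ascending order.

14 Hz, 22 Hz, 24 Hz, 26 Hz

fs/2 = 30 Hz.
206 Hz mod fs = 26 Hz.
26 Hz ≤ fs/2 = 30 Hz, appears at 26 Hz.
194 Hz mod fs = 14 Hz.
14 Hz ≤ fs/2 = 30 Hz, appears at 14 Hz.
156 Hz mod fs = 36 Hz.
36 Hz > fs/2 = 30 Hz, folds to fs − 36 Hz = 24 Hz.
98 Hz mod fs = 38 Hz.
38 Hz > fs/2 = 30 Hz, folds to fs − 38 Hz = 22 Hz.
Distinct values: {14 Hz, 22 Hz, 24 Hz, 26 Hz}.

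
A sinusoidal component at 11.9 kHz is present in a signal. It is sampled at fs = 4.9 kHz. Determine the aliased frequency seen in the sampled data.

2.1 kHz

11.9 kHz mod fs = 2.1 kHz.
2.1 kHz ≤ fs/2 = 2.45 kHz, appears at 2.1 kHz.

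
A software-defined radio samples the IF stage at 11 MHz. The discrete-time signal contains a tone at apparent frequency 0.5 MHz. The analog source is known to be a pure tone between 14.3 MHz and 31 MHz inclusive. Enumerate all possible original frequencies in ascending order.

21.5 MHz, 22.5 MHz

Frequencies that alias to 0.5 MHz are k·fs ± 0.5 MHz for integer k ≥ 0.
k=0: 0.5 MHz.
k=1: 10.5 MHz, 11.5 MHz.
k=2: 21.5 MHz, 22.5 MHz.
k=3: 32.5 MHz, 33.5 MHz.
Within [14.3 MHz, 31 MHz]: 21.5 MHz, 22.5 MHz.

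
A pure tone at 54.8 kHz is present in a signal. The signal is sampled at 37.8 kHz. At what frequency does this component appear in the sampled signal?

54.8 kHz mod fs = 17 kHz.
17 kHz ≤ fs/2 = 18.9 kHz, appears at 17 kHz.

17 kHz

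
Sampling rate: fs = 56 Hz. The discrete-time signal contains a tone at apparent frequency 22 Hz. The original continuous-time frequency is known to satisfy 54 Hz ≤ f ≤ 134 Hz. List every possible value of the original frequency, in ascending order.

Frequencies that alias to 22 Hz are k·fs ± 22 Hz for integer k ≥ 0.
k=0: 22 Hz.
k=1: 34 Hz, 78 Hz.
k=2: 90 Hz, 134 Hz.
k=3: 146 Hz, 190 Hz.
Within [54 Hz, 134 Hz]: 78 Hz, 90 Hz, 134 Hz.

78 Hz, 90 Hz, 134 Hz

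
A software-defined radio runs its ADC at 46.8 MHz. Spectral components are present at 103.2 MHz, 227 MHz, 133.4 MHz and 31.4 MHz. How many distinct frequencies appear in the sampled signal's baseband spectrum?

fs/2 = 23.4 MHz.
103.2 MHz mod fs = 9.6 MHz.
9.6 MHz ≤ fs/2 = 23.4 MHz, appears at 9.6 MHz.
227 MHz mod fs = 39.8 MHz.
39.8 MHz > fs/2 = 23.4 MHz, folds to fs − 39.8 MHz = 7 MHz.
133.4 MHz mod fs = 39.8 MHz.
39.8 MHz > fs/2 = 23.4 MHz, folds to fs − 39.8 MHz = 7 MHz.
31.4 MHz > fs/2 = 23.4 MHz, folds to fs − 31.4 MHz = 15.4 MHz.
Distinct values: {7 MHz, 9.6 MHz, 15.4 MHz} → 3.

3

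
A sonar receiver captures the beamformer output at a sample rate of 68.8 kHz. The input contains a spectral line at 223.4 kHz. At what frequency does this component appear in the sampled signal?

17 kHz

223.4 kHz mod fs = 17 kHz.
17 kHz ≤ fs/2 = 34.4 kHz, appears at 17 kHz.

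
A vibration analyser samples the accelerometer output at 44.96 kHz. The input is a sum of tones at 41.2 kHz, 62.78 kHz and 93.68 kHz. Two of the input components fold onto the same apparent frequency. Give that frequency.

fs/2 = 22.48 kHz.
41.2 kHz > fs/2 = 22.48 kHz, folds to fs − 41.2 kHz = 3.76 kHz.
62.78 kHz mod fs = 17.82 kHz.
17.82 kHz ≤ fs/2 = 22.48 kHz, appears at 17.82 kHz.
93.68 kHz mod fs = 3.76 kHz.
3.76 kHz ≤ fs/2 = 22.48 kHz, appears at 3.76 kHz.
41.2 kHz and 93.68 kHz both map to 3.76 kHz.

3.76 kHz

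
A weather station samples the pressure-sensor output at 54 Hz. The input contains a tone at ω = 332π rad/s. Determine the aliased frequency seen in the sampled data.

ω = 332π rad/s → f = ω/(2π) = 166 Hz.
166 Hz mod fs = 4 Hz.
4 Hz ≤ fs/2 = 27 Hz, appears at 4 Hz.

4 Hz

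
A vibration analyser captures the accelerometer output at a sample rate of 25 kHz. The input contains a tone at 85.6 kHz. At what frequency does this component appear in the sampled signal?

85.6 kHz mod fs = 10.6 kHz.
10.6 kHz ≤ fs/2 = 12.5 kHz, appears at 10.6 kHz.

10.6 kHz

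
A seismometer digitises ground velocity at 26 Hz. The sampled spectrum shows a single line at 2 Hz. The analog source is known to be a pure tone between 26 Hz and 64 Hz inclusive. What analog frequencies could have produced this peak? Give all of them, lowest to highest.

Frequencies that alias to 2 Hz are k·fs ± 2 Hz for integer k ≥ 0.
k=0: 2 Hz.
k=1: 24 Hz, 28 Hz.
k=2: 50 Hz, 54 Hz.
k=3: 76 Hz, 80 Hz.
Within [26 Hz, 64 Hz]: 28 Hz, 50 Hz, 54 Hz.

28 Hz, 50 Hz, 54 Hz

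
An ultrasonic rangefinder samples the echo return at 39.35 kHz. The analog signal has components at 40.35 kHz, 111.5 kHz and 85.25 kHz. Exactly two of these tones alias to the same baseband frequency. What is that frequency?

fs/2 = 19.675 kHz.
40.35 kHz mod fs = 1 kHz.
1 kHz ≤ fs/2 = 19.675 kHz, appears at 1 kHz.
111.5 kHz mod fs = 32.8 kHz.
32.8 kHz > fs/2 = 19.675 kHz, folds to fs − 32.8 kHz = 6.55 kHz.
85.25 kHz mod fs = 6.55 kHz.
6.55 kHz ≤ fs/2 = 19.675 kHz, appears at 6.55 kHz.
85.25 kHz and 111.5 kHz both map to 6.55 kHz.

6.55 kHz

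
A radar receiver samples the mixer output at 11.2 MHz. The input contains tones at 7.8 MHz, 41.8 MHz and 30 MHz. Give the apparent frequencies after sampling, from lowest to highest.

fs/2 = 5.6 MHz.
7.8 MHz > fs/2 = 5.6 MHz, folds to fs − 7.8 MHz = 3.4 MHz.
41.8 MHz mod fs = 8.2 MHz.
8.2 MHz > fs/2 = 5.6 MHz, folds to fs − 8.2 MHz = 3 MHz.
30 MHz mod fs = 7.6 MHz.
7.6 MHz > fs/2 = 5.6 MHz, folds to fs − 7.6 MHz = 3.6 MHz.
Distinct values: {3 MHz, 3.4 MHz, 3.6 MHz}.

3 MHz, 3.4 MHz, 3.6 MHz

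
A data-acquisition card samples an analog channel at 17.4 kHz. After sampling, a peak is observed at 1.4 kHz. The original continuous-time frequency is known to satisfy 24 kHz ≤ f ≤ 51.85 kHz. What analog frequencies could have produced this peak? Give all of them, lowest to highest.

33.4 kHz, 36.2 kHz, 50.8 kHz

Frequencies that alias to 1.4 kHz are k·fs ± 1.4 kHz for integer k ≥ 0.
k=0: 1.4 kHz.
k=1: 16 kHz, 18.8 kHz.
k=2: 33.4 kHz, 36.2 kHz.
k=3: 50.8 kHz, 53.6 kHz.
k=4: 68.2 kHz, 71 kHz.
Within [24 kHz, 51.85 kHz]: 33.4 kHz, 36.2 kHz, 50.8 kHz.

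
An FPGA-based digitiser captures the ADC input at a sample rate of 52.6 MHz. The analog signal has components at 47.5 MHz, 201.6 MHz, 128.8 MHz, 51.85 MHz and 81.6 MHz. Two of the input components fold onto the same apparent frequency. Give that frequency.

fs/2 = 26.3 MHz.
47.5 MHz > fs/2 = 26.3 MHz, folds to fs − 47.5 MHz = 5.1 MHz.
201.6 MHz mod fs = 43.8 MHz.
43.8 MHz > fs/2 = 26.3 MHz, folds to fs − 43.8 MHz = 8.8 MHz.
128.8 MHz mod fs = 23.6 MHz.
23.6 MHz ≤ fs/2 = 26.3 MHz, appears at 23.6 MHz.
51.85 MHz > fs/2 = 26.3 MHz, folds to fs − 51.85 MHz = 0.75 MHz.
81.6 MHz mod fs = 29 MHz.
29 MHz > fs/2 = 26.3 MHz, folds to fs − 29 MHz = 23.6 MHz.
81.6 MHz and 128.8 MHz both map to 23.6 MHz.

23.6 MHz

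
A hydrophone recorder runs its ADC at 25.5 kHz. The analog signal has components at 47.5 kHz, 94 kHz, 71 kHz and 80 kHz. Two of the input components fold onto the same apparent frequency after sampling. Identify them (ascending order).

fs/2 = 12.75 kHz.
47.5 kHz mod fs = 22 kHz.
22 kHz > fs/2 = 12.75 kHz, folds to fs − 22 kHz = 3.5 kHz.
94 kHz mod fs = 17.5 kHz.
17.5 kHz > fs/2 = 12.75 kHz, folds to fs − 17.5 kHz = 8 kHz.
71 kHz mod fs = 20 kHz.
20 kHz > fs/2 = 12.75 kHz, folds to fs − 20 kHz = 5.5 kHz.
80 kHz mod fs = 3.5 kHz.
3.5 kHz ≤ fs/2 = 12.75 kHz, appears at 3.5 kHz.
47.5 kHz and 80 kHz both map to 3.5 kHz.

47.5 kHz, 80 kHz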